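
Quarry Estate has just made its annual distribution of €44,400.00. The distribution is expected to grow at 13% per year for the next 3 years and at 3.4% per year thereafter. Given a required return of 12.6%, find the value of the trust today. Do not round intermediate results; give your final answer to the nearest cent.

D_1 = 50172.00000
D_2 = 56694.36000
D_3 = 64064.62680
Terminal value at year 3: TV = D_3×(1+g_2)/(r−g_2) = 66242.82411/0.092 = 720030.69686
P_0 = D_1/(1+r)^1 + D_2/(1+r)^2 + D_3/(1+r)^3 + TV/(1+r)^3
    = 44557.72647 + 44716.01324 + 44874.86231 + 504354.43072 = 638503.03273

€638503.03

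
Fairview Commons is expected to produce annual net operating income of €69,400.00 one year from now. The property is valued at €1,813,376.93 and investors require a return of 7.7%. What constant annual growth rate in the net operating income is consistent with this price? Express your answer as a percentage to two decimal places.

P = D₁/(r−g) ⇒ g = r − D₁/P = 0.077 − €69,400.00/€1,813,376.93 = 0.038729

3.87%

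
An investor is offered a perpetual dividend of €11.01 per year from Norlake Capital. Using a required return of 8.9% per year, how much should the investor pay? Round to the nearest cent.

€123.71

Level perpetuity: PV = C / r = €11.01 / 0.089 = €123.71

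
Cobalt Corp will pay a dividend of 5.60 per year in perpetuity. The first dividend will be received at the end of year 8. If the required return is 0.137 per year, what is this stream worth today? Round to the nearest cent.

Value at end of year 7: C / r = 5.60 / 0.137 = 40.8759
Discount to today: PV = 40.8759 / (1 + 0.137)^7 = 40.8759 / 2.456537 = 16.64

16.64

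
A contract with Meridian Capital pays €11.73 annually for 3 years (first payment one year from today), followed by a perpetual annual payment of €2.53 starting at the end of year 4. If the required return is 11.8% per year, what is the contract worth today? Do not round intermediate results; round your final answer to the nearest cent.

€43.61

PV of 3-year annuity: €11.73 × [1 − (1+0.118)^−3] / 0.118 = 28.27059
Perpetuity value at year 3: €2.53 / 0.118 = 21.44068
PV of perpetuity: 21.44068 / (1+0.118)^3 = 15.34310
Total PV = 28.27059 + 15.34310 = 43.61369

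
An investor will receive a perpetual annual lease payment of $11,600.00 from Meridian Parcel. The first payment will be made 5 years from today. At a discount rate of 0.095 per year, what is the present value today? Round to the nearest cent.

$84933.28

Value at end of year 4: C / r = $11,600.00 / 0.095 = $122,105.2632
Discount to today: PV = $122,105.2632 / (1 + 0.095)^4 = $122,105.2632 / 1.437661 = $84,933.28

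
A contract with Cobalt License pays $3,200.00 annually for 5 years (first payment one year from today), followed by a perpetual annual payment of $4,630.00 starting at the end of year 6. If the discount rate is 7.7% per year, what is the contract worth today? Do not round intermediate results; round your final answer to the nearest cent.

$54374.86

PV of 5-year annuity: $3,200.00 × [1 − (1+0.077)^−5] / 0.077 = 12878.33658
Perpetuity value at year 5: $4,630.00 / 0.077 = 60129.87013
PV of perpetuity: 60129.87013 / (1+0.077)^5 = 41496.52689
Total PV = 12878.33658 + 41496.52689 = 54374.86347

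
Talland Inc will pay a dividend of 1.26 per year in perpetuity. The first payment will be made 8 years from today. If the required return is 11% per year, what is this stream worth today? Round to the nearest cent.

5.52

Value at end of year 7: C / r = 1.26 / 0.11 = 11.4545
Discount to today: PV = 11.4545 / (1 + 0.11)^7 = 11.4545 / 2.076160 = 5.52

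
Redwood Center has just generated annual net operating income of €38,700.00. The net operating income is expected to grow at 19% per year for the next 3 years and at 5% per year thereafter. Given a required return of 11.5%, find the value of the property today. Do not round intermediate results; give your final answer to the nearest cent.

€892412.80

D_1 = 46053.00000
D_2 = 54803.07000
D_3 = 65215.65330
Terminal value at year 3: TV = D_3×(1+g_2)/(r−g_2) = 68476.43596/0.065 = 1053483.63023
P_0 = D_1/(1+r)^1 + D_2/(1+r)^2 + D_3/(1+r)^3 + TV/(1+r)^3
    = 41303.13901 + 44081.37706 + 47046.49211 + 759981.79567 = 892412.80386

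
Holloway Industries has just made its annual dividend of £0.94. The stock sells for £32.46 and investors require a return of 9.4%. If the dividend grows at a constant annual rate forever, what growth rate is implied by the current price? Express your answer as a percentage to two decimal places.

6.32%

P = D₀(1+g)/(r−g) ⇒ P(r−g) = D₀(1+g) ⇒ g(P+D₀) = P·r − D₀
g = (P·r − D₀)/(P + D₀) = (£32.46×0.094 − £0.94) / (£32.46 + £0.94) = 0.063211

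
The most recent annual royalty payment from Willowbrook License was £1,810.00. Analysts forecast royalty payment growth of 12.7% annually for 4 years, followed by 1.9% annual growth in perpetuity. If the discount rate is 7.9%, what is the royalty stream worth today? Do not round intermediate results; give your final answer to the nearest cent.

D_1 = 2039.87000
D_2 = 2298.93349
D_3 = 2590.89804
D_4 = 2919.94209
Terminal value at year 4: TV = D_4×(1+g_2)/(r−g_2) = 2975.42099/0.06 = 49590.34991
P_0 = D_1/(1+r)^1 + D_2/(1+r)^2 + D_3/(1+r)^3 + D_4/(1+r)^4 + TV/(1+r)^4
    = 1890.51900 + 1974.61994 + 2062.46216 + 2154.21210 + 36585.70211 = 44667.51530

£44667.52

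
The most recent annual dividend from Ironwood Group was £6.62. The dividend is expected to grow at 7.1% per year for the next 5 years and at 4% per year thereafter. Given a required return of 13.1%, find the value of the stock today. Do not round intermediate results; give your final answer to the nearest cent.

£85.80

D_1 = 7.09002
D_2 = 7.59341
D_3 = 8.13254
D_4 = 8.70995
D_5 = 9.32836
Terminal value at year 5: TV = D_5×(1+g_2)/(r−g_2) = 9.70150/0.091 = 106.60984
P_0 = D_1/(1+r)^1 + D_2/(1+r)^2 + D_3/(1+r)^3 + D_4/(1+r)^4 + D_5/(1+r)^5 + TV/(1+r)^5
    = 6.26881 + 5.93624 + 5.62132 + 5.32311 + 5.04072 + 57.60819 = 85.79840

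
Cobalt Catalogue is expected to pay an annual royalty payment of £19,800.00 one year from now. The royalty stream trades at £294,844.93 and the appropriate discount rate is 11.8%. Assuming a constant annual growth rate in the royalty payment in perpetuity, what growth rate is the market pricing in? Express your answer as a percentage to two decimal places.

5.08%

P = D₁/(r−g) ⇒ g = r − D₁/P = 0.118 − £19,800.00/£294,844.93 = 0.050846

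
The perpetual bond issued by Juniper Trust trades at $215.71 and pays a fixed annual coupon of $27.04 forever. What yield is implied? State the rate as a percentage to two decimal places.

P = C/r ⇒ r = C/P = $27.04/$215.71 = 0.125353

12.54%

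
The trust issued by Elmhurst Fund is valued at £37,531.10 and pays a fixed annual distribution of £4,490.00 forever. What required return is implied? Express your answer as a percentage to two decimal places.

P = C/r ⇒ r = C/P = £4,490.00/£37,531.10 = 0.119634

11.96%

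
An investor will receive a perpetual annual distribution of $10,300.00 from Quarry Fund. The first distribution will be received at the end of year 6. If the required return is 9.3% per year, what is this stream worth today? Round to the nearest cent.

$70999.20

Value at end of year 5: C / r = $10,300.00 / 0.093 = $110,752.6882
Discount to today: PV = $110,752.6882 / (1 + 0.093)^5 = $110,752.6882 / 1.559915 = $70,999.20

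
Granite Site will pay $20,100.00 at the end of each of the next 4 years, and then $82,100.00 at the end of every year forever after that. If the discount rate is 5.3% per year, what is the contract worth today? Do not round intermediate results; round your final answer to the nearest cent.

$1330731.14

PV of 4-year annuity: $20,100.00 × [1 − (1+0.053)^−4] / 0.053 = 70779.70830
Perpetuity value at year 4: $82,100.00 / 0.053 = 1549056.60377
PV of perpetuity: 1549056.60377 / (1+0.053)^4 = 1259951.42710
Total PV = 70779.70830 + 1259951.42710 = 1330731.13540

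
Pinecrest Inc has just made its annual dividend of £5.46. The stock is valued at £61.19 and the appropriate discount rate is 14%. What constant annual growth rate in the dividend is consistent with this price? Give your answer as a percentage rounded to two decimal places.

P = D₀(1+g)/(r−g) ⇒ P(r−g) = D₀(1+g) ⇒ g(P+D₀) = P·r − D₀
g = (P·r − D₀)/(P + D₀) = (£61.19×0.14 − £5.46) / (£61.19 + £5.46) = 0.046611

4.66%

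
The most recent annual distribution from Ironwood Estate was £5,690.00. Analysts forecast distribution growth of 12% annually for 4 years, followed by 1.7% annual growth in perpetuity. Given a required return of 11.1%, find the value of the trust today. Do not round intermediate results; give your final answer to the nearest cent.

£86804.79

D_1 = 6372.80000
D_2 = 7137.53600
D_3 = 7994.04032
D_4 = 8953.32516
Terminal value at year 4: TV = D_4×(1+g_2)/(r−g_2) = 9105.53169/0.094 = 96867.35836
P_0 = D_1/(1+r)^1 + D_2/(1+r)^2 + D_3/(1+r)^3 + D_4/(1+r)^4 + TV/(1+r)^4
    = 5736.09361 + 5782.56061 + 5829.40404 + 5876.62693 + 63580.10205 = 86804.78725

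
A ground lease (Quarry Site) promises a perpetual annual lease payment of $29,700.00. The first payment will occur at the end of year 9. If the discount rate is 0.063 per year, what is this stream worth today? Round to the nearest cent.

$289167.70

Value at end of year 8: C / r = $29,700.00 / 0.063 = $471,428.5714
Discount to today: PV = $471,428.5714 / (1 + 0.063)^8 = $471,428.5714 / 1.630295 = $289,167.70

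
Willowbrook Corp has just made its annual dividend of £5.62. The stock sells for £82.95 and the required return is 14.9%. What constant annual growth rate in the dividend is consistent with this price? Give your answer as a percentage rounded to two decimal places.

P = D₀(1+g)/(r−g) ⇒ P(r−g) = D₀(1+g) ⇒ g(P+D₀) = P·r − D₀
g = (P·r − D₀)/(P + D₀) = (£82.95×0.149 − £5.62) / (£82.95 + £5.62) = 0.076093

7.61%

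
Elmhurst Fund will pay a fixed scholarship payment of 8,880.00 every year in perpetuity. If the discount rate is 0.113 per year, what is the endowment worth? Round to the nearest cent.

Level perpetuity: PV = C / r = 8,880.00 / 0.113 = 78,584.07

78584.07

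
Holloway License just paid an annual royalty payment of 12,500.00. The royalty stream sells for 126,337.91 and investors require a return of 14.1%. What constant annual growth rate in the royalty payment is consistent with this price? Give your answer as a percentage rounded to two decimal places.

P = D₀(1+g)/(r−g) ⇒ P(r−g) = D₀(1+g) ⇒ g(P+D₀) = P·r − D₀
g = (P·r − D₀)/(P + D₀) = (126,337.91×0.141 − 12,500.00) / (126,337.91 + 12,500.00) = 0.038272

3.83%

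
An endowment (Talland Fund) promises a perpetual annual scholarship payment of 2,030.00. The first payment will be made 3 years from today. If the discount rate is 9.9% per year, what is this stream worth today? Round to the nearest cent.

Value at end of year 2: C / r = 2,030.00 / 0.099 = 20,505.0505
Discount to today: PV = 20,505.0505 / (1 + 0.099)^2 = 20,505.0505 / 1.207801 = 16,977.18

16977.18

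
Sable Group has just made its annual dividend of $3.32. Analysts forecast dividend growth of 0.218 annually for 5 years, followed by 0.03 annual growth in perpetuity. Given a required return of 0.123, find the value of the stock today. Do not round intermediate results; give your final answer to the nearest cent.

$76.51

D_1 = 4.04376
D_2 = 4.92530
D_3 = 5.99902
D_4 = 7.30680
D_5 = 8.89968
Terminal value at year 5: TV = D_5×(1+g_2)/(r−g_2) = 9.16667/0.093 = 98.56638
P_0 = D_1/(1+r)^1 + D_2/(1+r)^2 + D_3/(1+r)^3 + D_4/(1+r)^4 + D_5/(1+r)^5 + TV/(1+r)^5
    = 3.60085 + 3.90547 + 4.23585 + 4.59418 + 4.98283 + 55.18614 = 76.50532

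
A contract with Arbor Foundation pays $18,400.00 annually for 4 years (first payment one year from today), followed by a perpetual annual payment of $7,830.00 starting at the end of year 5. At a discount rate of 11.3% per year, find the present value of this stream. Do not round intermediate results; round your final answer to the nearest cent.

$101875.94

PV of 4-year annuity: $18,400.00 × [1 − (1+0.113)^−4] / 0.113 = 56721.27015
Perpetuity value at year 4: $7,830.00 / 0.113 = 69292.03540
PV of perpetuity: 69292.03540 / (1+0.113)^4 = 45154.66881
Total PV = 56721.27015 + 45154.66881 = 101875.93896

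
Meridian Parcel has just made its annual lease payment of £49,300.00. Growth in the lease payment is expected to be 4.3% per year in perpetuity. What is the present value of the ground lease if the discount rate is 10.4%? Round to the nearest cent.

D₁ = D₀ × (1 + g) = £49,300.00 × 1.043 = £51,419.9000
Growing perpetuity: P = D₁ / (r − g) = £51,419.9000 / (0.104 − 0.043) = £842,949.18

£842949.18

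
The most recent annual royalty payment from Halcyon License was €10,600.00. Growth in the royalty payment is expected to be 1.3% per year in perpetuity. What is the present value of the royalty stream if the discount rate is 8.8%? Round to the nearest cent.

D₁ = D₀ × (1 + g) = €10,600.00 × 1.013 = €10,737.8000
Growing perpetuity: P = D₁ / (r − g) = €10,737.8000 / (0.088 − 0.013) = €143,170.67

€143170.67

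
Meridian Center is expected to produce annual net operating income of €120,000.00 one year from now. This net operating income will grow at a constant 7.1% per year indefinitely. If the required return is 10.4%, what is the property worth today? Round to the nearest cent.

€3636363.64

Growing perpetuity: P = D₁ / (r − g) = €120,000.0000 / (0.104 − 0.071) = €3,636,363.64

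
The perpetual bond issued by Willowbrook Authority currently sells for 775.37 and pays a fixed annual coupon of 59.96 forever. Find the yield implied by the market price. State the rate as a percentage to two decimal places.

7.73%

P = C/r ⇒ r = C/P = 59.96/775.37 = 0.077331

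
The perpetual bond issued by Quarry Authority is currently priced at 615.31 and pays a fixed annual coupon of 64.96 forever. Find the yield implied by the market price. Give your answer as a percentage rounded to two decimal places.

P = C/r ⇒ r = C/P = 64.96/615.31 = 0.105573

10.56%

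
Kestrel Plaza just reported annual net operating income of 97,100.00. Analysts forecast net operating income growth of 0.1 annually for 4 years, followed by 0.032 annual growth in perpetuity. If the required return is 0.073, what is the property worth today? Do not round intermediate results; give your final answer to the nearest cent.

3112978.28

D_1 = 106810.00000
D_2 = 117491.00000
D_3 = 129240.10000
D_4 = 142164.11000
Terminal value at year 4: TV = D_4×(1+g_2)/(r−g_2) = 146713.36152/0.041 = 3578374.67122
P_0 = D_1/(1+r)^1 + D_2/(1+r)^2 + D_3/(1+r)^3 + D_4/(1+r)^4 + TV/(1+r)^4
    = 99543.33644 + 102048.15478 + 104616.00211 + 107248.46442 + 2699522.32388 = 3112978.28163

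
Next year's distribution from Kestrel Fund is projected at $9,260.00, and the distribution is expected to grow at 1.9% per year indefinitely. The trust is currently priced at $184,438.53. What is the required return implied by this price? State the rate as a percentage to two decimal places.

6.92%

P = D₁/(r − g) ⇒ r = D₁/P + g = $9,260.0000/$184,438.53 + 0.019 = 0.050206 + 0.019 = 0.069206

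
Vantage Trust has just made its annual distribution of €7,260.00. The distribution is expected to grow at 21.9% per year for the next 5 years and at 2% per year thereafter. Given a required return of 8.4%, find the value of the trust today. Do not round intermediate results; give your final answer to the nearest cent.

D_1 = 8849.94000
D_2 = 10788.07686
D_3 = 13150.66569
D_4 = 16030.66148
D_5 = 19541.37634
Terminal value at year 5: TV = D_5×(1+g_2)/(r−g_2) = 19932.20387/0.064 = 311440.68546
P_0 = D_1/(1+r)^1 + D_2/(1+r)^2 + D_3/(1+r)^3 + D_4/(1+r)^4 + D_5/(1+r)^5 + TV/(1+r)^5
    = 8164.15129 + 9180.90445 + 10324.28277 + 11610.05600 + 13055.95780 + 208079.32749 = 260414.67980

€260414.68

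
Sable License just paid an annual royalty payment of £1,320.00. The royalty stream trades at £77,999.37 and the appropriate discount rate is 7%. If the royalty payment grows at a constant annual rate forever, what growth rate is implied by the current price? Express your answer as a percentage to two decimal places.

P = D₀(1+g)/(r−g) ⇒ P(r−g) = D₀(1+g) ⇒ g(P+D₀) = P·r − D₀
g = (P·r − D₀)/(P + D₀) = (£77,999.37×0.07 − £1,320.00) / (£77,999.37 + £1,320.00) = 0.052194

5.22%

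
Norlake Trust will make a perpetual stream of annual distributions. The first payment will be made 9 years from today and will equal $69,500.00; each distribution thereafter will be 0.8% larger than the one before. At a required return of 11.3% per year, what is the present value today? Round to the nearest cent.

$281082.75

Value at end of year 8: C₁ / (r − g) = $69,500.00 / (0.113 − 0.008) = $661,904.7619
Discount to today: PV = $661,904.7619 / (1 + 0.113)^8 = $661,904.7619 / 2.354840 = $281,082.75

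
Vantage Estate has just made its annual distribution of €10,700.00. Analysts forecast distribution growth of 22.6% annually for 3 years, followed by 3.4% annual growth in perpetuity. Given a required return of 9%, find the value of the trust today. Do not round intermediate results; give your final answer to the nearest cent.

€321928.01

D_1 = 13118.20000
D_2 = 16082.91320
D_3 = 19717.65158
Terminal value at year 3: TV = D_3×(1+g_2)/(r−g_2) = 20388.05174/0.056 = 364072.35245
P_0 = D_1/(1+r)^1 + D_2/(1+r)^2 + D_3/(1+r)^3 + TV/(1+r)^3
    = 12035.04587 + 13536.66627 + 15225.64482 + 281130.65611 = 321928.01307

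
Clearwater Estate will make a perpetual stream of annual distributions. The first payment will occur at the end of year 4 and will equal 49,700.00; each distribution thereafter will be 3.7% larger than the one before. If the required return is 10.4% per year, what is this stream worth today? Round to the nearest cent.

Value at end of year 3: C₁ / (r − g) = 49,700.00 / (0.104 − 0.037) = 741,791.0448
Discount to today: PV = 741,791.0448 / (1 + 0.104)^3 = 741,791.0448 / 1.345573 = 551,282.70

551282.70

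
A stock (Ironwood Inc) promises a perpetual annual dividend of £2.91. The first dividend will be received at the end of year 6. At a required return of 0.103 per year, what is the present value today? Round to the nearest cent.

£17.31

Value at end of year 5: C / r = £2.91 / 0.103 = £28.2524
Discount to today: PV = £28.2524 / (1 + 0.103)^5 = £28.2524 / 1.632592 = £17.31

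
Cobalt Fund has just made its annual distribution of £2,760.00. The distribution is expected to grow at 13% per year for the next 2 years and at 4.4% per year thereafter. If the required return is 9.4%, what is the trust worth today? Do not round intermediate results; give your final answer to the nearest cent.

£67279.41

D_1 = 3118.80000
D_2 = 3524.24400
Terminal value at year 2: TV = D_2×(1+g_2)/(r−g_2) = 3679.31074/0.05 = 73586.21472
P_0 = D_1/(1+r)^1 + D_2/(1+r)^2 + TV/(1+r)^2
    = 2850.82267 + 2944.63402 + 61483.95830 = 67279.41499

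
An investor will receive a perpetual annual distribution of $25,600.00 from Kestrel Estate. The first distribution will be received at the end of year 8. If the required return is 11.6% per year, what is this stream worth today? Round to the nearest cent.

$102360.55

Value at end of year 7: C / r = $25,600.00 / 0.116 = $220,689.6552
Discount to today: PV = $220,689.6552 / (1 + 0.116)^7 = $220,689.6552 / 2.156003 = $102,360.55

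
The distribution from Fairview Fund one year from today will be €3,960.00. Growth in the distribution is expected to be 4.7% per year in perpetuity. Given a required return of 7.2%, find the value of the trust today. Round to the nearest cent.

€158400.00

Growing perpetuity: P = D₁ / (r − g) = €3,960.0000 / (0.072 − 0.047) = €158,400.00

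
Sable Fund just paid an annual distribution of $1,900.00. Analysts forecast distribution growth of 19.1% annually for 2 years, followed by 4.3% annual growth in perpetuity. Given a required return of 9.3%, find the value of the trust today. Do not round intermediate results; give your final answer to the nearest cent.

D_1 = 2262.90000
D_2 = 2695.11390
Terminal value at year 2: TV = D_2×(1+g_2)/(r−g_2) = 2811.00380/0.05 = 56220.07595
P_0 = D_1/(1+r)^1 + D_2/(1+r)^2 + TV/(1+r)^2
    = 2070.35682 + 2255.98808 + 47059.91128 = 51386.25618

$51386.26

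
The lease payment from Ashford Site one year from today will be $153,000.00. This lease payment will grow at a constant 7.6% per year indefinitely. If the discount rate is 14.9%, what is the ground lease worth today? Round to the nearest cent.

$2095890.41

Growing perpetuity: P = D₁ / (r − g) = $153,000.0000 / (0.149 − 0.076) = $2,095,890.41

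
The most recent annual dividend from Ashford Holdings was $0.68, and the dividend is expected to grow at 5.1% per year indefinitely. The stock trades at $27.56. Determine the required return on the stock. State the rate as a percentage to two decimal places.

7.69%

D₁ = $0.68 × 1.051 = $0.7147
P = D₁/(r − g) ⇒ r = D₁/P + g = $0.7147/$27.56 + 0.051 = 0.025932 + 0.051 = 0.076932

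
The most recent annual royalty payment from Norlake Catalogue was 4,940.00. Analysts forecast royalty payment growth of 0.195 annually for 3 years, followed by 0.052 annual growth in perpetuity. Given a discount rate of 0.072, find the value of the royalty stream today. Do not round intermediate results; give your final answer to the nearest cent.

378430.07

D_1 = 5903.30000
D_2 = 7054.44350
D_3 = 8430.05998
Terminal value at year 3: TV = D_3×(1+g_2)/(r−g_2) = 8868.42310/0.02 = 443421.15508
P_0 = D_1/(1+r)^1 + D_2/(1+r)^2 + D_3/(1+r)^3 + TV/(1+r)^3
    = 5506.80970 + 6138.65447 + 6842.99636 + 359941.60831 = 378430.06884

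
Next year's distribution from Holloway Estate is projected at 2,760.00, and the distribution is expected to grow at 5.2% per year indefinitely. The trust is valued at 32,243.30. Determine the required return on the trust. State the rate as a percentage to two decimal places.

13.76%

P = D₁/(r − g) ⇒ r = D₁/P + g = 2,760.0000/32,243.30 + 0.052 = 0.085599 + 0.052 = 0.137599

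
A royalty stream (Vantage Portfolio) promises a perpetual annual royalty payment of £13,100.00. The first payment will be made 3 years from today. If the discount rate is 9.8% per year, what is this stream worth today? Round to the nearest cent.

Value at end of year 2: C / r = £13,100.00 / 0.098 = £133,673.4694
Discount to today: PV = £133,673.4694 / (1 + 0.098)^2 = £133,673.4694 / 1.205604 = £110,876.76

£110876.76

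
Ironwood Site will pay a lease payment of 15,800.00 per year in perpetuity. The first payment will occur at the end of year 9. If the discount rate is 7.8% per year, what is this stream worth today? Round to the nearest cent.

Value at end of year 8: C / r = 15,800.00 / 0.078 = 202,564.1026
Discount to today: PV = 202,564.1026 / (1 + 0.078)^8 = 202,564.1026 / 1.823686 = 111,074.00

111074.00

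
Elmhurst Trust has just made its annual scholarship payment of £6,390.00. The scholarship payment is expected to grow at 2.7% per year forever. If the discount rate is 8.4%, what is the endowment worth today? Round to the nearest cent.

D₁ = D₀ × (1 + g) = £6,390.00 × 1.027 = £6,562.5300
Growing perpetuity: P = D₁ / (r − g) = £6,562.5300 / (0.084 − 0.027) = £115,132.11

£115132.11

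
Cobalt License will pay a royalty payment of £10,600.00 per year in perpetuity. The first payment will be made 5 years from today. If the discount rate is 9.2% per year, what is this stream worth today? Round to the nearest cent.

£81026.58

Value at end of year 4: C / r = £10,600.00 / 0.092 = £115,217.3913
Discount to today: PV = £115,217.3913 / (1 + 0.092)^4 = £115,217.3913 / 1.421970 = £81,026.58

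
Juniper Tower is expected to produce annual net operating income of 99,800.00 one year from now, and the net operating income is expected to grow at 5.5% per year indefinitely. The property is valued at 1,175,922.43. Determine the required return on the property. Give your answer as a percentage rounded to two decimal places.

P = D₁/(r − g) ⇒ r = D₁/P + g = 99,800.0000/1,175,922.43 + 0.055 = 0.084870 + 0.055 = 0.139870

13.99%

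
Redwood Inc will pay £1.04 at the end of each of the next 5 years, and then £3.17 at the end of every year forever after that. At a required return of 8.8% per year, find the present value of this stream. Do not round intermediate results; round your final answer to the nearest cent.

PV of 5-year annuity: £1.04 × [1 − (1+0.088)^−5] / 0.088 = 4.06632
Perpetuity value at year 5: £3.17 / 0.088 = 36.02273
PV of perpetuity: 36.02273 / (1+0.088)^5 = 23.62828
Total PV = 4.06632 + 23.62828 = 27.69460

£27.69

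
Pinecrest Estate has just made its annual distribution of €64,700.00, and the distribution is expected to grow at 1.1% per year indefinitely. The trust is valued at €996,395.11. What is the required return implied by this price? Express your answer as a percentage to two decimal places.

D₁ = €64,700.00 × 1.011 = €65,411.7000
P = D₁/(r − g) ⇒ r = D₁/P + g = €65,411.7000/€996,395.11 + 0.011 = 0.065648 + 0.011 = 0.076648

7.66%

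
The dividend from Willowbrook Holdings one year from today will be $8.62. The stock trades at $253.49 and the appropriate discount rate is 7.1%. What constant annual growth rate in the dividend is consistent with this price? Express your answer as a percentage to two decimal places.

P = D₁/(r−g) ⇒ g = r − D₁/P = 0.071 − $8.62/$253.49 = 0.036995

3.70%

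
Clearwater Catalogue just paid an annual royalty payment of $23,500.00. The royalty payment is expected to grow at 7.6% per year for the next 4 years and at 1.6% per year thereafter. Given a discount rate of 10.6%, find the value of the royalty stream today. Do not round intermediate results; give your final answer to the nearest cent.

D_1 = 25286.00000
D_2 = 27207.73600
D_3 = 29275.52394
D_4 = 31500.46376
Terminal value at year 4: TV = D_4×(1+g_2)/(r−g_2) = 32004.47118/0.09 = 355605.23528
P_0 = D_1/(1+r)^1 + D_2/(1+r)^2 + D_3/(1+r)^3 + D_4/(1+r)^4 + TV/(1+r)^4
    = 22862.56781 + 22242.42583 + 21639.10505 + 21052.14922 + 237655.37344 = 325451.62135

$325451.62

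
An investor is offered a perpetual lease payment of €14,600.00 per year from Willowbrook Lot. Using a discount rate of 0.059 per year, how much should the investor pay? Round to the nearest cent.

Level perpetuity: PV = C / r = €14,600.00 / 0.059 = €247,457.63

€247457.63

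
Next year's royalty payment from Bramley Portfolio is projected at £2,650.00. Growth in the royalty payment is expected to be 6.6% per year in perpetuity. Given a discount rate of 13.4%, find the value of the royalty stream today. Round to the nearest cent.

Growing perpetuity: P = D₁ / (r − g) = £2,650.0000 / (0.134 − 0.066) = £38,970.59

£38970.59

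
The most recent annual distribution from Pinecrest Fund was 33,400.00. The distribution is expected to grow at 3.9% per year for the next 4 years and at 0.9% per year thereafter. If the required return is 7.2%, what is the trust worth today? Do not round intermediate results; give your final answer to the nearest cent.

595671.40

D_1 = 34702.60000
D_2 = 36056.00140
D_3 = 37462.18545
D_4 = 38923.21069
Terminal value at year 4: TV = D_4×(1+g_2)/(r−g_2) = 39273.51958/0.063 = 623389.19974
P_0 = D_1/(1+r)^1 + D_2/(1+r)^2 + D_3/(1+r)^3 + D_4/(1+r)^4 + TV/(1+r)^4
    = 32371.82836 + 31375.30752 + 30409.46317 + 29473.35096 + 472041.44636 = 595671.39637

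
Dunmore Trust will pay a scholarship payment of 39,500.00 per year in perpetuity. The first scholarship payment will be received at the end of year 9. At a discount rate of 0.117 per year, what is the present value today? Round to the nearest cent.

Value at end of year 8: C / r = 39,500.00 / 0.117 = 337,606.8376
Discount to today: PV = 337,606.8376 / (1 + 0.117)^8 = 337,606.8376 / 2.423402 = 139,311.14

139311.14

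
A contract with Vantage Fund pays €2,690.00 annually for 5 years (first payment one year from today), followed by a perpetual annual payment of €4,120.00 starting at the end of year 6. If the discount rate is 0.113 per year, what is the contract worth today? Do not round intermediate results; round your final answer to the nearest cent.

PV of 5-year annuity: €2,690.00 × [1 − (1+0.113)^−5] / 0.113 = 9867.38821
Perpetuity value at year 5: €4,120.00 / 0.113 = 36460.17699
PV of perpetuity: 36460.17699 / (1+0.113)^5 = 21347.29988
Total PV = 9867.38821 + 21347.29988 = 31214.68809

€31214.69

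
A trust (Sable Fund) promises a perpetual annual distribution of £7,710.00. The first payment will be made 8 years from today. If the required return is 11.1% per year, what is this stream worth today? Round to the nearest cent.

Value at end of year 7: C / r = £7,710.00 / 0.111 = £69,459.4595
Discount to today: PV = £69,459.4595 / (1 + 0.111)^7 = £69,459.4595 / 2.089288 = £33,245.51

£33245.51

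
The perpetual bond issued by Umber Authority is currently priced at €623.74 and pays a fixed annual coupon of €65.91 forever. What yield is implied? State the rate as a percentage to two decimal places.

10.57%

P = C/r ⇒ r = C/P = €65.91/€623.74 = 0.105669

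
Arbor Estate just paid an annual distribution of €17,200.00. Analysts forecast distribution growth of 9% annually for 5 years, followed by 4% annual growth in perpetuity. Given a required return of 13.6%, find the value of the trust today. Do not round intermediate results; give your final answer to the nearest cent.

D_1 = 18748.00000
D_2 = 20435.32000
D_3 = 22274.49880
D_4 = 24279.20369
D_5 = 26464.33202
Terminal value at year 5: TV = D_5×(1+g_2)/(r−g_2) = 27522.90531/0.096 = 286696.93026
P_0 = D_1/(1+r)^1 + D_2/(1+r)^2 + D_3/(1+r)^3 + D_4/(1+r)^4 + D_5/(1+r)^5 + TV/(1+r)^5
    = 16503.52113 + 15835.24474 + 15194.02885 + 14578.77768 + 13988.43985 + 151541.43171 = 227641.44396

€227641.44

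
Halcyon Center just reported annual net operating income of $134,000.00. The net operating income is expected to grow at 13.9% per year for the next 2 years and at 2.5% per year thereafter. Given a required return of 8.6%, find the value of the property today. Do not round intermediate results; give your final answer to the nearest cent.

$2764713.34

D_1 = 152626.00000
D_2 = 173841.01400
Terminal value at year 2: TV = D_2×(1+g_2)/(r−g_2) = 178187.03935/0.061 = 2921099.00574
P_0 = D_1/(1+r)^1 + D_2/(1+r)^2 + TV/(1+r)^2
    = 140539.59484 + 147398.34118 + 2476775.40515 = 2764713.34118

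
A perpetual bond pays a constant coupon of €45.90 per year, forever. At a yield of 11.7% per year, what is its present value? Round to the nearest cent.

Level perpetuity: PV = C / r = €45.90 / 0.117 = €392.31

€392.31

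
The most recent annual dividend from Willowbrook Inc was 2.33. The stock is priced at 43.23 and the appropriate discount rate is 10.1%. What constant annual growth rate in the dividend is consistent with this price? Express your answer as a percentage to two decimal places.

4.47%

P = D₀(1+g)/(r−g) ⇒ P(r−g) = D₀(1+g) ⇒ g(P+D₀) = P·r − D₀
g = (P·r − D₀)/(P + D₀) = (43.23×0.101 − 2.33) / (43.23 + 2.33) = 0.044693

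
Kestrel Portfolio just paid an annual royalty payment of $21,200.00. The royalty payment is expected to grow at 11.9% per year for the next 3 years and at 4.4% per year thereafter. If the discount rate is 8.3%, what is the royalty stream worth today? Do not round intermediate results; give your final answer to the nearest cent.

$693926.06

D_1 = 23722.80000
D_2 = 26545.81320
D_3 = 29704.76497
Terminal value at year 3: TV = D_3×(1+g_2)/(r−g_2) = 31011.77463/0.039 = 795173.70845
P_0 = D_1/(1+r)^1 + D_2/(1+r)^2 + D_3/(1+r)^3 + TV/(1+r)^3
    = 21904.70914 + 22632.84352 + 23385.18181 + 626003.32834 = 693926.06280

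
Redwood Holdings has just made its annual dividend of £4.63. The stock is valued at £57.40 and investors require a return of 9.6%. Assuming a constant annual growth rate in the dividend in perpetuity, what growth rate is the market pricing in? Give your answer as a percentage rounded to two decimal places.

P = D₀(1+g)/(r−g) ⇒ P(r−g) = D₀(1+g) ⇒ g(P+D₀) = P·r − D₀
g = (P·r − D₀)/(P + D₀) = (£57.40×0.096 − £4.63) / (£57.40 + £4.63) = 0.014193

1.42%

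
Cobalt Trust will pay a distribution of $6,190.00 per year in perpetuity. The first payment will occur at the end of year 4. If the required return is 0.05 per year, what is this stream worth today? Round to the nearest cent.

Value at end of year 3: C / r = $6,190.00 / 0.05 = $123,800.0000
Discount to today: PV = $123,800.0000 / (1 + 0.05)^3 = $123,800.0000 / 1.157625 = $106,943.09

$106943.09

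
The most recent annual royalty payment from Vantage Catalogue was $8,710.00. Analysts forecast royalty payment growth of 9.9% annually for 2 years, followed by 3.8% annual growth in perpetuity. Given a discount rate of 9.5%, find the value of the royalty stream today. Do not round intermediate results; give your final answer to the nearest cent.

$177290.19

D_1 = 9572.29000
D_2 = 10519.94671
Terminal value at year 2: TV = D_2×(1+g_2)/(r−g_2) = 10919.70468/0.057 = 191573.76640
P_0 = D_1/(1+r)^1 + D_2/(1+r)^2 + TV/(1+r)^2
    = 8741.81735 + 8773.75093 + 159774.62222 = 177290.19050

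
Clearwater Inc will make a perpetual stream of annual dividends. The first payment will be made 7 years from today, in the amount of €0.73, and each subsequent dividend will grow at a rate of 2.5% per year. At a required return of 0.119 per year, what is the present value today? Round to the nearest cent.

Value at end of year 6: C₁ / (r − g) = €0.73 / (0.119 − 0.025) = €7.7660
Discount to today: PV = €7.7660 / (1 + 0.119)^6 = €7.7660 / 1.963272 = €3.96

€3.96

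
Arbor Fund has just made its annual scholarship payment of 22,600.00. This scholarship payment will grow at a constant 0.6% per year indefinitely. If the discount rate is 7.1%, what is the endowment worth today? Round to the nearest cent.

D₁ = D₀ × (1 + g) = 22,600.00 × 1.006 = 22,735.6000
Growing perpetuity: P = D₁ / (r − g) = 22,735.6000 / (0.071 − 0.006) = 349,778.46

349778.46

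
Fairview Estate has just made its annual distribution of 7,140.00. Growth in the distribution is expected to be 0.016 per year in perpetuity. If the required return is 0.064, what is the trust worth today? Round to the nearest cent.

151130.00

D₁ = D₀ × (1 + g) = 7,140.00 × 1.016 = 7,254.2400
Growing perpetuity: P = D₁ / (r − g) = 7,254.2400 / (0.064 − 0.016) = 151,130.00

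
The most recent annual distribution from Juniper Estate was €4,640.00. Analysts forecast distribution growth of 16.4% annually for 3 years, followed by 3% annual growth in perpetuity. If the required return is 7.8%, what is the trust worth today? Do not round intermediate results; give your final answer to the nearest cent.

€141609.26

D_1 = 5400.96000
D_2 = 6286.71744
D_3 = 7317.73910
Terminal value at year 3: TV = D_3×(1+g_2)/(r−g_2) = 7537.27127/0.048 = 157026.48486
P_0 = D_1/(1+r)^1 + D_2/(1+r)^2 + D_3/(1+r)^3 + TV/(1+r)^3
    = 5010.16698 + 5409.86490 + 5841.44967 + 125347.77411 = 141609.25565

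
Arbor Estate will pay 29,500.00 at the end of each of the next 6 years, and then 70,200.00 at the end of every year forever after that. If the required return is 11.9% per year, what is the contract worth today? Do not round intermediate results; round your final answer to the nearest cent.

422106.69

PV of 6-year annuity: 29,500.00 × [1 − (1+0.119)^−6] / 0.119 = 121630.80094
Perpetuity value at year 6: 70,200.00 / 0.119 = 589915.96639
PV of perpetuity: 589915.96639 / (1+0.119)^6 = 300475.89094
Total PV = 121630.80094 + 300475.89094 = 422106.69187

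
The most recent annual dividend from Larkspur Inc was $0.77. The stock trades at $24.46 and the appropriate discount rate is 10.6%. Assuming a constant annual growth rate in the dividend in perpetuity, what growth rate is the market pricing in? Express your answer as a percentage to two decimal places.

P = D₀(1+g)/(r−g) ⇒ P(r−g) = D₀(1+g) ⇒ g(P+D₀) = P·r − D₀
g = (P·r − D₀)/(P + D₀) = ($24.46×0.106 − $0.77) / ($24.46 + $0.77) = 0.072246

7.22%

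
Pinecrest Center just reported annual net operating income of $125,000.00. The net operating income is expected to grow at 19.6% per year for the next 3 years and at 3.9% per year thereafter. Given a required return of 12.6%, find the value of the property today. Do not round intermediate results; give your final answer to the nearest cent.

D_1 = 149500.00000
D_2 = 178802.00000
D_3 = 213847.19200
Terminal value at year 3: TV = D_3×(1+g_2)/(r−g_2) = 222187.23249/0.087 = 2553876.23549
P_0 = D_1/(1+r)^1 + D_2/(1+r)^2 + D_3/(1+r)^3 + TV/(1+r)^3
    = 132770.87034 + 141024.83208 + 149791.91756 + 1788894.27979 = 2212481.89977

$2212481.90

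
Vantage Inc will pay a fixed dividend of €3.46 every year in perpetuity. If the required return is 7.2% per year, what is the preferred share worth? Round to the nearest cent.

€48.06

Level perpetuity: PV = C / r = €3.46 / 0.072 = €48.06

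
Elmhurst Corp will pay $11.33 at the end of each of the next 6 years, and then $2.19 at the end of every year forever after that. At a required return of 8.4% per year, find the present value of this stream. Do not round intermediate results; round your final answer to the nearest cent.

PV of 6-year annuity: $11.33 × [1 − (1+0.084)^−6] / 0.084 = 51.74767
Perpetuity value at year 6: $2.19 / 0.084 = 26.07143
PV of perpetuity: 26.07143 / (1+0.084)^6 = 16.06901
Total PV = 51.74767 + 16.06901 = 67.81668

$67.82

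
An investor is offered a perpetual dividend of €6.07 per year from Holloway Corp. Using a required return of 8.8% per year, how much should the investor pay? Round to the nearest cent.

€68.98

Level perpetuity: PV = C / r = €6.07 / 0.088 = €68.98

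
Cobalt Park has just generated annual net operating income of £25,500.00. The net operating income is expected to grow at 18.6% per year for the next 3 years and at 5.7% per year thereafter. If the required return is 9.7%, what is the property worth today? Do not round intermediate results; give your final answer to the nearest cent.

£941107.17

D_1 = 30243.00000
D_2 = 35868.19800
D_3 = 42539.68283
Terminal value at year 3: TV = D_3×(1+g_2)/(r−g_2) = 44964.44475/0.04 = 1124111.11873
P_0 = D_1/(1+r)^1 + D_2/(1+r)^2 + D_3/(1+r)^3 + TV/(1+r)^3
    = 27568.82407 + 29805.49256 + 32223.62277 + 851509.23173 = 941107.17113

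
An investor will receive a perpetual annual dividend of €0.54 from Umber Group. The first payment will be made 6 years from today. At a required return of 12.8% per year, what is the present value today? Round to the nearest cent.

Value at end of year 5: C / r = €0.54 / 0.128 = €4.2188
Discount to today: PV = €4.2188 / (1 + 0.128)^5 = €4.2188 / 1.826188 = €2.31

€2.31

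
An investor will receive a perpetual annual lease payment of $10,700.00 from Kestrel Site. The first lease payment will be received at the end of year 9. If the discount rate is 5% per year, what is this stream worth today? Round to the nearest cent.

$144843.62

Value at end of year 8: C / r = $10,700.00 / 0.05 = $214,000.0000
Discount to today: PV = $214,000.0000 / (1 + 0.05)^8 = $214,000.0000 / 1.477455 = $144,843.62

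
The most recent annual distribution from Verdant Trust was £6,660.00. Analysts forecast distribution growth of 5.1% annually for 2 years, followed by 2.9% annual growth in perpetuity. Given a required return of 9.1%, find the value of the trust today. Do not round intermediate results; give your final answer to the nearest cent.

£115174.32

D_1 = 6999.66000
D_2 = 7356.64266
Terminal value at year 2: TV = D_2×(1+g_2)/(r−g_2) = 7569.98530/0.062 = 122096.53705
P_0 = D_1/(1+r)^1 + D_2/(1+r)^2 + TV/(1+r)^2
    = 6415.82035 + 6180.59320 + 102577.90980 = 115174.32335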